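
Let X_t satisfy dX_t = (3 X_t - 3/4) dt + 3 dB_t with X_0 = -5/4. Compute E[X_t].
E[X_t] = 1/4 - 3*exp(3*t)/2

Taking expectations and using E[dB_t] = 0, the mean m(t) = E[X_t] satisfies the ODE m'(t) = a m(t) + b with m(0) = x_0. With a = 3, b = -3/4, x_0 = -5/4, the solution is
  m(t) = x_0 * exp(a t) + (b/a) * (exp(a t) - 1)
       = (-5/4) * exp(3 t) + ((-3/4)/3) * (exp(3 t) - 1)
       = 1/4 - 3*exp(3*t)/2.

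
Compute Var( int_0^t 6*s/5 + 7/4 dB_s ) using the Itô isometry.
Var = t*(192*t^2 + 840*t + 1225)/400

The Itô integral of a deterministic integrand f(s) has mean 0 because each increment f(s) * (B_{s+ds} - B_s) has mean 0. By the Itô isometry:
  Var( int_0^t f(s) dB_s ) = E[ (int_0^t f(s) dB_s)^2 ] = int_0^t f(s)^2 ds.
Here f(s) = 6*s/5 + 7/4, so f(s)^2 = (24*s + 35)^2/400. Integrate:
  int_0^t ((24*s + 35)^2/400) ds = t*(192*t^2 + 840*t + 1225)/400.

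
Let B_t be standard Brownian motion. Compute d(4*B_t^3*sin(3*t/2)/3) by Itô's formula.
d(4*B_t^3*sin(3*t/2)/3) = (2*B_t*(B_t^2*cos(3*t/2) + 2*sin(3*t/2))) dt + (4*B_t^2*sin(3*t/2)) dB_t

Itô's formula for f(t, x): d f(t, B_t) = (f_t + (1/2) f_xx) dt + f_x dB_t. Compute partials of f(t, x) = 4*x^3*sin(3*t/2)/3:
  f_t(t,x)  = 2*x^3*cos(3*t/2)
  f_x(t,x)  = 4*x^2*sin(3*t/2)
  f_xx(t,x) = 8*x*sin(3*t/2)
Assemble drift = f_t + (1/2) f_xx = 2*x*(x^2*cos(3*t/2) + 2*sin(3*t/2)) and diffusion = f_x = 4*x^2*sin(3*t/2). Substituting x = B_t:
  d(4*B_t^3*sin(3*t/2)/3) = (2*B_t*(B_t^2*cos(3*t/2) + 2*sin(3*t/2))) dt + (4*B_t^2*sin(3*t/2)) dB_t.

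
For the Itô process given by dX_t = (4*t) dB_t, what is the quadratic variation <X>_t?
<X>_t = 16*t^3/3

For an Itô process dX_t = a(t) dt + b(t) dB_t, the quadratic variation is <X>_t = int_0^t b(s)^2 ds (the drift term does not contribute). Here b(s) = 4*s, so
  b(s)^2 = 16*s^2.
Integrating from 0 to t:
  <X>_t = int_0^t (16*s^2) ds = 16*t^3/3.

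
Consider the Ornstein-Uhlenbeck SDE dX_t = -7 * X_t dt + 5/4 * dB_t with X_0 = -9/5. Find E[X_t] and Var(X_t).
E[X_t] = -9*exp(-7*t)/5; Var(X_t) = 25/224 - 25*exp(-14*t)/224

The OU SDE dX = -theta X dt + sigma dB admits the integrating factor exp(theta t): d(exp(theta t) X_t) = sigma exp(theta t) dB_t. Integrating from 0 to t:
  X_t = x_0 * exp(-theta t) + sigma * int_0^t exp(-theta (t-s)) dB_s.
The Itô integral has mean 0 and (by the Itô isometry) variance sigma^2 * int_0^t exp(-2 theta (t - s)) ds = sigma^2 * (1 - exp(-2 theta t)) / (2 theta).
With theta = 7, sigma = 5/4, x_0 = -9/5:
  E[X_t] = -9/5 * exp(-7 t) = -9*exp(-7*t)/5
  Var(X_t) = (5/4)^2 * (1 - exp(-2*7 t)) / (2 * 7) = 25/224 - 25*exp(-14*t)/224.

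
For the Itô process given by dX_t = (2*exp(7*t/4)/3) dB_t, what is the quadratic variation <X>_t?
<X>_t = 8*exp(7*t/2)/63 - 8/63

For an Itô process dX_t = a(t) dt + b(t) dB_t, the quadratic variation is <X>_t = int_0^t b(s)^2 ds (the drift term does not contribute). Here b(s) = 2*exp(7*s/4)/3, so
  b(s)^2 = 4*exp(7*s/2)/9.
Integrating from 0 to t:
  <X>_t = int_0^t (4*exp(7*s/2)/9) ds = 8*exp(7*t/2)/63 - 8/63.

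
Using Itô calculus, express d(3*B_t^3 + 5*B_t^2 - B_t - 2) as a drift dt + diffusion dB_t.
d(3*B_t^3 + 5*B_t^2 - B_t - 2) = (9*B_t + 5) dt + (9*B_t^2 + 10*B_t - 1) dB_t

Itô's formula for f(B_t) gives d f(B_t) = f'(B_t) dB_t + (1/2) f''(B_t) dt. Compute derivatives of f(x) = 3*x^3 + 5*x^2 - x - 2:
  f'(x)  = 9*x^2 + 10*x - 1
  f''(x) = 18*x + 10
Substitute x = B_t and multiply the f'' term by 1/2:
  drift     = (1/2) * (18*x + 10) evaluated at B_t = 9*B_t + 5
  diffusion = (9*x^2 + 10*x - 1) evaluated at B_t = 9*B_t^2 + 10*B_t - 1
Therefore d(3*B_t^3 + 5*B_t^2 - B_t - 2) = (9*B_t + 5) dt + (9*B_t^2 + 10*B_t - 1) dB_t.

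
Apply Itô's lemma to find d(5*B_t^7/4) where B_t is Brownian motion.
d(5*B_t^7/4) = (105*B_t^5/4) dt + (35*B_t^6/4) dB_t

Itô's formula for f(B_t) gives d f(B_t) = f'(B_t) dB_t + (1/2) f''(B_t) dt. Compute derivatives of f(x) = 5*x^7/4:
  f'(x)  = 35*x^6/4
  f''(x) = 105*x^5/2
Substitute x = B_t and multiply the f'' term by 1/2:
  drift     = (1/2) * (105*x^5/2) evaluated at B_t = 105*B_t^5/4
  diffusion = (35*x^6/4) evaluated at B_t = 35*B_t^6/4
Therefore d(5*B_t^7/4) = (105*B_t^5/4) dt + (35*B_t^6/4) dB_t.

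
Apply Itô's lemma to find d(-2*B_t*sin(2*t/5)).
d(-2*B_t*sin(2*t/5)) = (-4*B_t*cos(2*t/5)/5) dt + (-2*sin(2*t/5)) dB_t

Itô's formula for f(t, x): d f(t, B_t) = (f_t + (1/2) f_xx) dt + f_x dB_t. Compute partials of f(t, x) = -2*x*sin(2*t/5):
  f_t(t,x)  = -4*x*cos(2*t/5)/5
  f_x(t,x)  = -2*sin(2*t/5)
  f_xx(t,x) = 0
Assemble drift = f_t + (1/2) f_xx = -4*x*cos(2*t/5)/5 and diffusion = f_x = -2*sin(2*t/5). Substituting x = B_t:
  d(-2*B_t*sin(2*t/5)) = (-4*B_t*cos(2*t/5)/5) dt + (-2*sin(2*t/5)) dB_t.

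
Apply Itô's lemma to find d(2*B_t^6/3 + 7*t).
d(2*B_t^6/3 + 7*t) = (10*B_t^4 + 7) dt + (4*B_t^5) dB_t

Itô's formula for f(t, x): d f(t, B_t) = (f_t + (1/2) f_xx) dt + f_x dB_t. Compute partials of f(t, x) = 7*t + 2*x^6/3:
  f_t(t,x)  = 7
  f_x(t,x)  = 4*x^5
  f_xx(t,x) = 20*x^4
Assemble drift = f_t + (1/2) f_xx = 10*x^4 + 7 and diffusion = f_x = 4*x^5. Substituting x = B_t:
  d(2*B_t^6/3 + 7*t) = (10*B_t^4 + 7) dt + (4*B_t^5) dB_t.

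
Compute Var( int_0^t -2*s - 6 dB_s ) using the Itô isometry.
Var = 4*t*(t^2 + 9*t + 27)/3

The Itô integral of a deterministic integrand f(s) has mean 0 because each increment f(s) * (B_{s+ds} - B_s) has mean 0. By the Itô isometry:
  Var( int_0^t f(s) dB_s ) = E[ (int_0^t f(s) dB_s)^2 ] = int_0^t f(s)^2 ds.
Here f(s) = -2*s - 6, so f(s)^2 = 4*(s + 3)^2. Integrate:
  int_0^t (4*(s + 3)^2) ds = 4*t*(t^2 + 9*t + 27)/3.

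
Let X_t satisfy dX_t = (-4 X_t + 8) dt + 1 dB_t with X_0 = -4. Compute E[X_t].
E[X_t] = 2 - 6*exp(-4*t)

Taking expectations and using E[dB_t] = 0, the mean m(t) = E[X_t] satisfies the ODE m'(t) = a m(t) + b with m(0) = x_0. With a = -4, b = 8, x_0 = -4, the solution is
  m(t) = x_0 * exp(a t) + (b/a) * (exp(a t) - 1)
       = (-4) * exp((-4) t) + (8/(-4)) * (exp((-4) t) - 1)
       = 2 - 6*exp(-4*t).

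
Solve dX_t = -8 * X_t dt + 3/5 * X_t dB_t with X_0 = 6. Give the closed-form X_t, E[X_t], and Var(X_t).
X_t = 6 * exp((-409/50) t + (3/5) B_t); E[X_t] = 6*exp(-8*t); Var(X_t) = (36*exp(9*t/25) - 36)*exp(-16*t)

For GBM dX = mu X dt + sigma X dB with X_0 = x_0, apply Itô to Y = log X: dY = (mu - sigma^2/2) dt + sigma dB, so Y_t = log(x_0) + (mu - sigma^2/2) t + sigma B_t and hence X_t = x_0 * exp((mu - sigma^2/2) t + sigma B_t).
With mu = -8, sigma = 3/5, x_0 = 6, this gives:
  X_t = 6 * exp((-409/50) * t + (3/5) * B_t).
Since sigma*B_t ~ Normal(0, sigma^2 t), E[exp(sigma*B_t)] = exp(sigma^2 t / 2); so E[X_t] = x_0 * exp((mu - sigma^2/2) t) * exp(sigma^2 t / 2) = x_0 * exp(mu t) = 6*exp(-8*t).
Var(X_t) = E[X_t^2] - (E[X_t])^2 = x_0^2 * exp(2 mu t) * (exp(sigma^2 t) - 1) = (36*exp(9*t/25) - 36)*exp(-16*t).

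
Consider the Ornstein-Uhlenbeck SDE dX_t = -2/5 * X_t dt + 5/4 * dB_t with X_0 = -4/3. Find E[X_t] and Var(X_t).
E[X_t] = -4*exp(-2*t/5)/3; Var(X_t) = 125/64 - 125*exp(-4*t/5)/64

The OU SDE dX = -theta X dt + sigma dB admits the integrating factor exp(theta t): d(exp(theta t) X_t) = sigma exp(theta t) dB_t. Integrating from 0 to t:
  X_t = x_0 * exp(-theta t) + sigma * int_0^t exp(-theta (t-s)) dB_s.
The Itô integral has mean 0 and (by the Itô isometry) variance sigma^2 * int_0^t exp(-2 theta (t - s)) ds = sigma^2 * (1 - exp(-2 theta t)) / (2 theta).
With theta = 2/5, sigma = 5/4, x_0 = -4/3:
  E[X_t] = -4/3 * exp(-2/5 t) = -4*exp(-2*t/5)/3
  Var(X_t) = (5/4)^2 * (1 - exp(-2*2/5 t)) / (2 * 2/5) = 125/64 - 125*exp(-4*t/5)/64.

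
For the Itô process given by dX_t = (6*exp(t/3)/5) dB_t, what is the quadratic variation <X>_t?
<X>_t = 54*exp(2*t/3)/25 - 54/25

For an Itô process dX_t = a(t) dt + b(t) dB_t, the quadratic variation is <X>_t = int_0^t b(s)^2 ds (the drift term does not contribute). Here b(s) = 6*exp(s/3)/5, so
  b(s)^2 = 36*exp(2*s/3)/25.
Integrating from 0 to t:
  <X>_t = int_0^t (36*exp(2*s/3)/25) ds = 54*exp(2*t/3)/25 - 54/25.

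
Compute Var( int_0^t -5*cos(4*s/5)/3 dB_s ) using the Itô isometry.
Var = 25*t/18 + 125*sin(4*t/5)*cos(4*t/5)/72

The Itô integral of a deterministic integrand f(s) has mean 0 because each increment f(s) * (B_{s+ds} - B_s) has mean 0. By the Itô isometry:
  Var( int_0^t f(s) dB_s ) = E[ (int_0^t f(s) dB_s)^2 ] = int_0^t f(s)^2 ds.
Here f(s) = -5*cos(4*s/5)/3, so f(s)^2 = 25*cos(4*s/5)^2/9. Integrate:
  int_0^t (25*cos(4*s/5)^2/9) ds = 25*t/18 + 125*sin(4*t/5)*cos(4*t/5)/72.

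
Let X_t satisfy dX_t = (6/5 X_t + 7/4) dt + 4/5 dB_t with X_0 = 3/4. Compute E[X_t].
E[X_t] = 53*exp(6*t/5)/24 - 35/24

Taking expectations and using E[dB_t] = 0, the mean m(t) = E[X_t] satisfies the ODE m'(t) = a m(t) + b with m(0) = x_0. With a = 6/5, b = 7/4, x_0 = 3/4, the solution is
  m(t) = x_0 * exp(a t) + (b/a) * (exp(a t) - 1)
       = (3/4) * exp((6/5) t) + ((7/4)/(6/5)) * (exp((6/5) t) - 1)
       = 53*exp(6*t/5)/24 - 35/24.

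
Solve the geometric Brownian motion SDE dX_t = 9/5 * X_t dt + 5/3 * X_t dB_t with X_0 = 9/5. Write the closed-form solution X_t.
X_t = 9/5 * exp((37/90) * t + (5/3) * B_t)

For GBM dX = mu X dt + sigma X dB with X_0 = x_0, apply Itô to Y = log X: dY = (mu - sigma^2/2) dt + sigma dB, so Y_t = log(x_0) + (mu - sigma^2/2) t + sigma B_t and hence X_t = x_0 * exp((mu - sigma^2/2) t + sigma B_t).
With mu = 9/5, sigma = 5/3, x_0 = 9/5, this gives:
  X_t = 9/5 * exp((37/90) * t + (5/3) * B_t).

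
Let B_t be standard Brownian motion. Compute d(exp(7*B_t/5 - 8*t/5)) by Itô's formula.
d(exp(7*B_t/5 - 8*t/5)) = (-31*exp(7*B_t/5 - 8*t/5)/50) dt + (7*exp(7*B_t/5 - 8*t/5)/5) dB_t

Itô's formula for f(t, x): d f(t, B_t) = (f_t + (1/2) f_xx) dt + f_x dB_t. Compute partials of f(t, x) = exp(-8*t/5 + 7*x/5):
  f_t(t,x)  = -8*exp(-8*t/5 + 7*x/5)/5
  f_x(t,x)  = 7*exp(-8*t/5 + 7*x/5)/5
  f_xx(t,x) = 49*exp(-8*t/5 + 7*x/5)/25
Assemble drift = f_t + (1/2) f_xx = -31*exp(-8*t/5 + 7*x/5)/50 and diffusion = f_x = 7*exp(-8*t/5 + 7*x/5)/5. Substituting x = B_t:
  d(exp(7*B_t/5 - 8*t/5)) = (-31*exp(7*B_t/5 - 8*t/5)/50) dt + (7*exp(7*B_t/5 - 8*t/5)/5) dB_t.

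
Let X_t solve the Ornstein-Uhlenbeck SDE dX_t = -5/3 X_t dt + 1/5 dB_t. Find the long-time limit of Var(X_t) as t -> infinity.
lim Var(X_t) = 3/250

The OU SDE dX = -theta X dt + sigma dB admits the integrating factor exp(theta t): d(exp(theta t) X_t) = sigma exp(theta t) dB_t. Integrating from 0 to t gives X_t = x_0 * exp(-theta t) + sigma * int_0^t exp(-theta (t-s)) dB_s for any initial x_0. The Itô integral has variance (by the Itô isometry) sigma^2 * int_0^t exp(-2 theta (t - s)) ds = sigma^2 * (1 - exp(-2 theta t)) / (2 theta), independent of x_0.
With theta = 5/3, sigma = 1/5:
  Var(X_t) = (1/5)^2 * (1 - exp(-2*5/3 t)) / (2 * 5/3) = 3/250 - 3*exp(-10*t/3)/250.
As t -> infinity, exp(-2*5/3 t) -> 0, so the stationary variance is sigma^2 / (2 theta) = 3/250.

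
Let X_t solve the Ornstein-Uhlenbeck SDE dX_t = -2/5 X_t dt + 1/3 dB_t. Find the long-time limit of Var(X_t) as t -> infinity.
lim Var(X_t) = 5/36

The OU SDE dX = -theta X dt + sigma dB admits the integrating factor exp(theta t): d(exp(theta t) X_t) = sigma exp(theta t) dB_t. Integrating from 0 to t gives X_t = x_0 * exp(-theta t) + sigma * int_0^t exp(-theta (t-s)) dB_s for any initial x_0. The Itô integral has variance (by the Itô isometry) sigma^2 * int_0^t exp(-2 theta (t - s)) ds = sigma^2 * (1 - exp(-2 theta t)) / (2 theta), independent of x_0.
With theta = 2/5, sigma = 1/3:
  Var(X_t) = (1/3)^2 * (1 - exp(-2*2/5 t)) / (2 * 2/5) = 5/36 - 5*exp(-4*t/5)/36.
As t -> infinity, exp(-2*2/5 t) -> 0, so the stationary variance is sigma^2 / (2 theta) = 5/36.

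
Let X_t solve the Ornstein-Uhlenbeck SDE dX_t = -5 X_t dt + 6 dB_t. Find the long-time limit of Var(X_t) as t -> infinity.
lim Var(X_t) = 18/5

The OU SDE dX = -theta X dt + sigma dB admits the integrating factor exp(theta t): d(exp(theta t) X_t) = sigma exp(theta t) dB_t. Integrating from 0 to t gives X_t = x_0 * exp(-theta t) + sigma * int_0^t exp(-theta (t-s)) dB_s for any initial x_0. The Itô integral has variance (by the Itô isometry) sigma^2 * int_0^t exp(-2 theta (t - s)) ds = sigma^2 * (1 - exp(-2 theta t)) / (2 theta), independent of x_0.
With theta = 5, sigma = 6:
  Var(X_t) = (6)^2 * (1 - exp(-2*5 t)) / (2 * 5) = 18/5 - 18*exp(-10*t)/5.
As t -> infinity, exp(-2*5 t) -> 0, so the stationary variance is sigma^2 / (2 theta) = 18/5.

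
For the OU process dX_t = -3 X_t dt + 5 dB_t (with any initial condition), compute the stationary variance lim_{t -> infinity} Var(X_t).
lim Var(X_t) = 25/6

The OU SDE dX = -theta X dt + sigma dB admits the integrating factor exp(theta t): d(exp(theta t) X_t) = sigma exp(theta t) dB_t. Integrating from 0 to t gives X_t = x_0 * exp(-theta t) + sigma * int_0^t exp(-theta (t-s)) dB_s for any initial x_0. The Itô integral has variance (by the Itô isometry) sigma^2 * int_0^t exp(-2 theta (t - s)) ds = sigma^2 * (1 - exp(-2 theta t)) / (2 theta), independent of x_0.
With theta = 3, sigma = 5:
  Var(X_t) = (5)^2 * (1 - exp(-2*3 t)) / (2 * 3) = 25/6 - 25*exp(-6*t)/6.
As t -> infinity, exp(-2*3 t) -> 0, so the stationary variance is sigma^2 / (2 theta) = 25/6.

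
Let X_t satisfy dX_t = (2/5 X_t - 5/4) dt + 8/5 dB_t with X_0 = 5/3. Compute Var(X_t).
Var(X_t) = 16*exp(4*t/5)/5 - 16/5

The variance V(t) = Var(X_t) satisfies V'(t) = 2 a V(t) + c^2 with V(0) = 0 (drift coefficient is linear in X, diffusion is constant). With a = 2/5, c = 8/5, the solution is
  V(t) = (c^2 / (2 a)) * (exp(2 a t) - 1)
       = ((8/5)^2 / (2*(2/5))) * (exp((4/5) t) - 1)
       = 16*exp(4*t/5)/5 - 16/5.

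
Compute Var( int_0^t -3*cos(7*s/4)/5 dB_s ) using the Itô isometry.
Var = 9*t/50 + 9*sin(7*t/2)/175

The Itô integral of a deterministic integrand f(s) has mean 0 because each increment f(s) * (B_{s+ds} - B_s) has mean 0. By the Itô isometry:
  Var( int_0^t f(s) dB_s ) = E[ (int_0^t f(s) dB_s)^2 ] = int_0^t f(s)^2 ds.
Here f(s) = -3*cos(7*s/4)/5, so f(s)^2 = 9*cos(7*s/4)^2/25. Integrate:
  int_0^t (9*cos(7*s/4)^2/25) ds = 9*t/50 + 9*sin(7*t/2)/175.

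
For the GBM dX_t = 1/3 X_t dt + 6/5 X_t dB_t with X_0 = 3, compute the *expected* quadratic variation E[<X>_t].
E[<X>_t] = 486*exp(158*t/75)/79 - 486/79

<X>_t = int_0^t ((6/5) * X_s)^2 ds. Taking expectation inside the integral: E[<X>_t] = (6/5)^2 * int_0^t E[X_s^2] ds. For GBM, E[X_s^2] = x_0^2 * exp((2 mu + sigma^2) s). Integrating:
  E[<X>_t] = (6/5)^2 * 3^2 * (exp((2*(1/3) + (6/5)^2) t) - 1) / (2*(1/3) + (6/5)^2)
           = (6/5)^2 * 3^2 * (exp((158/75) t) - 1) / (158/75) = 486*exp(158*t/75)/79 - 486/79.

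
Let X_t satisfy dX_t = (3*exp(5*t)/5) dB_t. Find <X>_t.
<X>_t = 9*exp(10*t)/250 - 9/250

For an Itô process dX_t = a(t) dt + b(t) dB_t, the quadratic variation is <X>_t = int_0^t b(s)^2 ds (the drift term does not contribute). Here b(s) = 3*exp(5*s)/5, so
  b(s)^2 = 9*exp(10*s)/25.
Integrating from 0 to t:
  <X>_t = int_0^t (9*exp(10*s)/25) ds = 9*exp(10*t)/250 - 9/250.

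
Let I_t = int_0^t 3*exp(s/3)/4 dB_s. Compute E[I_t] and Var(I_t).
E[I_t] = 0; Var(I_t) = 27*exp(2*t/3)/32 - 27/32

The Itô integral of a deterministic integrand f(s) has mean 0 because each increment f(s) * (B_{s+ds} - B_s) has mean 0. By the Itô isometry:
  Var( int_0^t f(s) dB_s ) = E[ (int_0^t f(s) dB_s)^2 ] = int_0^t f(s)^2 ds.
Here f(s) = 3*exp(s/3)/4, so f(s)^2 = 9*exp(2*s/3)/16. Integrate:
  int_0^t (9*exp(2*s/3)/16) ds = 27*exp(2*t/3)/32 - 27/32.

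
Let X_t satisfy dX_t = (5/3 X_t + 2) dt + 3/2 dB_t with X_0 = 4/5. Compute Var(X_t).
Var(X_t) = 27*exp(10*t/3)/40 - 27/40

The variance V(t) = Var(X_t) satisfies V'(t) = 2 a V(t) + c^2 with V(0) = 0 (drift coefficient is linear in X, diffusion is constant). With a = 5/3, c = 3/2, the solution is
  V(t) = (c^2 / (2 a)) * (exp(2 a t) - 1)
       = ((3/2)^2 / (2*(5/3))) * (exp((10/3) t) - 1)
       = 27*exp(10*t/3)/40 - 27/40.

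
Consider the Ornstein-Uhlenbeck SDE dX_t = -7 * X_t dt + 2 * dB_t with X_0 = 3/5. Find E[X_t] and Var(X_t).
E[X_t] = 3*exp(-7*t)/5; Var(X_t) = 2/7 - 2*exp(-14*t)/7

The OU SDE dX = -theta X dt + sigma dB admits the integrating factor exp(theta t): d(exp(theta t) X_t) = sigma exp(theta t) dB_t. Integrating from 0 to t:
  X_t = x_0 * exp(-theta t) + sigma * int_0^t exp(-theta (t-s)) dB_s.
The Itô integral has mean 0 and (by the Itô isometry) variance sigma^2 * int_0^t exp(-2 theta (t - s)) ds = sigma^2 * (1 - exp(-2 theta t)) / (2 theta).
With theta = 7, sigma = 2, x_0 = 3/5:
  E[X_t] = 3/5 * exp(-7 t) = 3*exp(-7*t)/5
  Var(X_t) = (2)^2 * (1 - exp(-2*7 t)) / (2 * 7) = 2/7 - 2*exp(-14*t)/7.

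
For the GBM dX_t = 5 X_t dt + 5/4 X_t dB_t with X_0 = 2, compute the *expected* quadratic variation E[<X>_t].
E[<X>_t] = 20*exp(185*t/16)/37 - 20/37

<X>_t = int_0^t ((5/4) * X_s)^2 ds. Taking expectation inside the integral: E[<X>_t] = (5/4)^2 * int_0^t E[X_s^2] ds. For GBM, E[X_s^2] = x_0^2 * exp((2 mu + sigma^2) s). Integrating:
  E[<X>_t] = (5/4)^2 * 2^2 * (exp((2*5 + (5/4)^2) t) - 1) / (2*5 + (5/4)^2)
           = (5/4)^2 * 2^2 * (exp((185/16) t) - 1) / (185/16) = 20*exp(185*t/16)/37 - 20/37.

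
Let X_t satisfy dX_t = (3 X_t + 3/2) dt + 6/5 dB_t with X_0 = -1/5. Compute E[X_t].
E[X_t] = 3*exp(3*t)/10 - 1/2

Taking expectations and using E[dB_t] = 0, the mean m(t) = E[X_t] satisfies the ODE m'(t) = a m(t) + b with m(0) = x_0. With a = 3, b = 3/2, x_0 = -1/5, the solution is
  m(t) = x_0 * exp(a t) + (b/a) * (exp(a t) - 1)
       = (-1/5) * exp(3 t) + ((3/2)/3) * (exp(3 t) - 1)
       = 3*exp(3*t)/10 - 1/2.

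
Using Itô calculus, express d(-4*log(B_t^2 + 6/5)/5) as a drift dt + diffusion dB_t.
d(-4*log(B_t^2 + 6/5)/5) = (4*(5*B_t^2 - 6)/(5*B_t^2 + 6)^2) dt + (-8*B_t/(5*B_t^2 + 6)) dB_t

Itô's formula for f(B_t) gives d f(B_t) = f'(B_t) dB_t + (1/2) f''(B_t) dt. Compute derivatives of f(x) = -4*log(x^2 + 6/5)/5:
  f'(x)  = -8*x/(5*x^2 + 6)
  f''(x) = 8*(5*x^2 - 6)/(5*x^2 + 6)^2
Substitute x = B_t and multiply the f'' term by 1/2:
  drift     = (1/2) * (8*(5*x^2 - 6)/(5*x^2 + 6)^2) evaluated at B_t = 4*(5*B_t^2 - 6)/(5*B_t^2 + 6)^2
  diffusion = (-8*x/(5*x^2 + 6)) evaluated at B_t = -8*B_t/(5*B_t^2 + 6)
Therefore d(-4*log(B_t^2 + 6/5)/5) = (4*(5*B_t^2 - 6)/(5*B_t^2 + 6)^2) dt + (-8*B_t/(5*B_t^2 + 6)) dB_t.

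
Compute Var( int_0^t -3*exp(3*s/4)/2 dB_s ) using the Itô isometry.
Var = 3*exp(3*t/2)/2 - 3/2

The Itô integral of a deterministic integrand f(s) has mean 0 because each increment f(s) * (B_{s+ds} - B_s) has mean 0. By the Itô isometry:
  Var( int_0^t f(s) dB_s ) = E[ (int_0^t f(s) dB_s)^2 ] = int_0^t f(s)^2 ds.
Here f(s) = -3*exp(3*s/4)/2, so f(s)^2 = 9*exp(3*s/2)/4. Integrate:
  int_0^t (9*exp(3*s/2)/4) ds = 3*exp(3*t/2)/2 - 3/2.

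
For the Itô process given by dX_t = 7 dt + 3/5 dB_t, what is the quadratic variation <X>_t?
<X>_t = 9*t/25

For an Itô process dX_t = a(t) dt + b(t) dB_t, the quadratic variation is <X>_t = int_0^t b(s)^2 ds (the drift term does not contribute). Here b(s) = 3/5, so
  b(s)^2 = 9/25.
Integrating from 0 to t:
  <X>_t = int_0^t (9/25) ds = 9*t/25.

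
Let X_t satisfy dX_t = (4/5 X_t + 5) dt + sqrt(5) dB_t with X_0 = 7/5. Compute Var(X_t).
Var(X_t) = 25*exp(8*t/5)/8 - 25/8

The variance V(t) = Var(X_t) satisfies V'(t) = 2 a V(t) + c^2 with V(0) = 0 (drift coefficient is linear in X, diffusion is constant). With a = 4/5, c = sqrt(5), the solution is
  V(t) = (c^2 / (2 a)) * (exp(2 a t) - 1)
       = (sqrt(5)^2 / (2*(4/5))) * (exp((8/5) t) - 1)
       = 25*exp(8*t/5)/8 - 25/8.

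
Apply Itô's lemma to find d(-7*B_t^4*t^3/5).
d(-7*B_t^4*t^3/5) = (21*B_t^2*t^2*(-B_t^2 - 2*t)/5) dt + (-28*B_t^3*t^3/5) dB_t

Itô's formula for f(t, x): d f(t, B_t) = (f_t + (1/2) f_xx) dt + f_x dB_t. Compute partials of f(t, x) = -7*t^3*x^4/5:
  f_t(t,x)  = -21*t^2*x^4/5
  f_x(t,x)  = -28*t^3*x^3/5
  f_xx(t,x) = -84*t^3*x^2/5
Assemble drift = f_t + (1/2) f_xx = 21*t^2*x^2*(-2*t - x^2)/5 and diffusion = f_x = -28*t^3*x^3/5. Substituting x = B_t:
  d(-7*B_t^4*t^3/5) = (21*B_t^2*t^2*(-B_t^2 - 2*t)/5) dt + (-28*B_t^3*t^3/5) dB_t.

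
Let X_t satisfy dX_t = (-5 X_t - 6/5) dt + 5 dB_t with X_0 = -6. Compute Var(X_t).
Var(X_t) = 5/2 - 5*exp(-10*t)/2

The variance V(t) = Var(X_t) satisfies V'(t) = 2 a V(t) + c^2 with V(0) = 0 (drift coefficient is linear in X, diffusion is constant). With a = -5, c = 5, the solution is
  V(t) = (c^2 / (2 a)) * (exp(2 a t) - 1)
       = (5^2 / (2*(-5))) * (exp((-10) t) - 1)
       = 5/2 - 5*exp(-10*t)/2.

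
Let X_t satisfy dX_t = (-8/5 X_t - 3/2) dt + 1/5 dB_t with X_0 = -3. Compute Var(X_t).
Var(X_t) = 1/80 - exp(-16*t/5)/80

The variance V(t) = Var(X_t) satisfies V'(t) = 2 a V(t) + c^2 with V(0) = 0 (drift coefficient is linear in X, diffusion is constant). With a = -8/5, c = 1/5, the solution is
  V(t) = (c^2 / (2 a)) * (exp(2 a t) - 1)
       = ((1/5)^2 / (2*(-8/5))) * (exp((-16/5) t) - 1)
       = 1/80 - exp(-16*t/5)/80.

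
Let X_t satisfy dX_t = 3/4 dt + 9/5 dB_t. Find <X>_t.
<X>_t = 81*t/25

For an Itô process dX_t = a(t) dt + b(t) dB_t, the quadratic variation is <X>_t = int_0^t b(s)^2 ds (the drift term does not contribute). Here b(s) = 9/5, so
  b(s)^2 = 81/25.
Integrating from 0 to t:
  <X>_t = int_0^t (81/25) ds = 81*t/25.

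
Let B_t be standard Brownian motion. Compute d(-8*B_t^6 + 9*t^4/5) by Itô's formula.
d(-8*B_t^6 + 9*t^4/5) = (-120*B_t^4 + 36*t^3/5) dt + (-48*B_t^5) dB_t

Itô's formula for f(t, x): d f(t, B_t) = (f_t + (1/2) f_xx) dt + f_x dB_t. Compute partials of f(t, x) = 9*t^4/5 - 8*x^6:
  f_t(t,x)  = 36*t^3/5
  f_x(t,x)  = -48*x^5
  f_xx(t,x) = -240*x^4
Assemble drift = f_t + (1/2) f_xx = 36*t^3/5 - 120*x^4 and diffusion = f_x = -48*x^5. Substituting x = B_t:
  d(-8*B_t^6 + 9*t^4/5) = (-120*B_t^4 + 36*t^3/5) dt + (-48*B_t^5) dB_t.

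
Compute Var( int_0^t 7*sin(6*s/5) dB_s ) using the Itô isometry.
Var = 49*t/2 - 245*sin(12*t/5)/24

The Itô integral of a deterministic integrand f(s) has mean 0 because each increment f(s) * (B_{s+ds} - B_s) has mean 0. By the Itô isometry:
  Var( int_0^t f(s) dB_s ) = E[ (int_0^t f(s) dB_s)^2 ] = int_0^t f(s)^2 ds.
Here f(s) = 7*sin(6*s/5), so f(s)^2 = 49*sin(6*s/5)^2. Integrate:
  int_0^t (49*sin(6*s/5)^2) ds = 49*t/2 - 245*sin(12*t/5)/24.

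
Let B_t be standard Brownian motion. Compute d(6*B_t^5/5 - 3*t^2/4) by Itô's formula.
d(6*B_t^5/5 - 3*t^2/4) = (12*B_t^3 - 3*t/2) dt + (6*B_t^4) dB_t

Itô's formula for f(t, x): d f(t, B_t) = (f_t + (1/2) f_xx) dt + f_x dB_t. Compute partials of f(t, x) = -3*t^2/4 + 6*x^5/5:
  f_t(t,x)  = -3*t/2
  f_x(t,x)  = 6*x^4
  f_xx(t,x) = 24*x^3
Assemble drift = f_t + (1/2) f_xx = -3*t/2 + 12*x^3 and diffusion = f_x = 6*x^4. Substituting x = B_t:
  d(6*B_t^5/5 - 3*t^2/4) = (12*B_t^3 - 3*t/2) dt + (6*B_t^4) dB_t.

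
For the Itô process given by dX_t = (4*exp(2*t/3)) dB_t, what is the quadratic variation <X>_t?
<X>_t = 12*exp(4*t/3) - 12

For an Itô process dX_t = a(t) dt + b(t) dB_t, the quadratic variation is <X>_t = int_0^t b(s)^2 ds (the drift term does not contribute). Here b(s) = 4*exp(2*s/3), so
  b(s)^2 = 16*exp(4*s/3).
Integrating from 0 to t:
  <X>_t = int_0^t (16*exp(4*s/3)) ds = 12*exp(4*t/3) - 12.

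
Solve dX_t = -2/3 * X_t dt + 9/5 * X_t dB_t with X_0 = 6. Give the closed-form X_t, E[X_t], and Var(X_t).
X_t = 6 * exp((-343/150) t + (9/5) B_t); E[X_t] = 6*exp(-2*t/3); Var(X_t) = (36*exp(81*t/25) - 36)*exp(-4*t/3)

For GBM dX = mu X dt + sigma X dB with X_0 = x_0, apply Itô to Y = log X: dY = (mu - sigma^2/2) dt + sigma dB, so Y_t = log(x_0) + (mu - sigma^2/2) t + sigma B_t and hence X_t = x_0 * exp((mu - sigma^2/2) t + sigma B_t).
With mu = -2/3, sigma = 9/5, x_0 = 6, this gives:
  X_t = 6 * exp((-343/150) * t + (9/5) * B_t).
Since sigma*B_t ~ Normal(0, sigma^2 t), E[exp(sigma*B_t)] = exp(sigma^2 t / 2); so E[X_t] = x_0 * exp((mu - sigma^2/2) t) * exp(sigma^2 t / 2) = x_0 * exp(mu t) = 6*exp(-2*t/3).
Var(X_t) = E[X_t^2] - (E[X_t])^2 = x_0^2 * exp(2 mu t) * (exp(sigma^2 t) - 1) = (36*exp(81*t/25) - 36)*exp(-4*t/3).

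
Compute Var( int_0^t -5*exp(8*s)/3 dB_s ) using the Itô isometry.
Var = 25*exp(16*t)/144 - 25/144

The Itô integral of a deterministic integrand f(s) has mean 0 because each increment f(s) * (B_{s+ds} - B_s) has mean 0. By the Itô isometry:
  Var( int_0^t f(s) dB_s ) = E[ (int_0^t f(s) dB_s)^2 ] = int_0^t f(s)^2 ds.
Here f(s) = -5*exp(8*s)/3, so f(s)^2 = 25*exp(16*s)/9. Integrate:
  int_0^t (25*exp(16*s)/9) ds = 25*exp(16*t)/144 - 25/144.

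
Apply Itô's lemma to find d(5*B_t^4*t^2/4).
d(5*B_t^4*t^2/4) = (5*B_t^2*t*(B_t^2 + 3*t)/2) dt + (5*B_t^3*t^2) dB_t

Itô's formula for f(t, x): d f(t, B_t) = (f_t + (1/2) f_xx) dt + f_x dB_t. Compute partials of f(t, x) = 5*t^2*x^4/4:
  f_t(t,x)  = 5*t*x^4/2
  f_x(t,x)  = 5*t^2*x^3
  f_xx(t,x) = 15*t^2*x^2
Assemble drift = f_t + (1/2) f_xx = 5*t*x^2*(3*t + x^2)/2 and diffusion = f_x = 5*t^2*x^3. Substituting x = B_t:
  d(5*B_t^4*t^2/4) = (5*B_t^2*t*(B_t^2 + 3*t)/2) dt + (5*B_t^3*t^2) dB_t.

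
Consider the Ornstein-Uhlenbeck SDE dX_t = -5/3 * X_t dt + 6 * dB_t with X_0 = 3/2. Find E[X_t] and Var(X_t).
E[X_t] = 3*exp(-5*t/3)/2; Var(X_t) = 54/5 - 54*exp(-10*t/3)/5

The OU SDE dX = -theta X dt + sigma dB admits the integrating factor exp(theta t): d(exp(theta t) X_t) = sigma exp(theta t) dB_t. Integrating from 0 to t:
  X_t = x_0 * exp(-theta t) + sigma * int_0^t exp(-theta (t-s)) dB_s.
The Itô integral has mean 0 and (by the Itô isometry) variance sigma^2 * int_0^t exp(-2 theta (t - s)) ds = sigma^2 * (1 - exp(-2 theta t)) / (2 theta).
With theta = 5/3, sigma = 6, x_0 = 3/2:
  E[X_t] = 3/2 * exp(-5/3 t) = 3*exp(-5*t/3)/2
  Var(X_t) = (6)^2 * (1 - exp(-2*5/3 t)) / (2 * 5/3) = 54/5 - 54*exp(-10*t/3)/5.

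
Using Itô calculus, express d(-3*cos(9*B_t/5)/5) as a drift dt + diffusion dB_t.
d(-3*cos(9*B_t/5)/5) = (243*cos(9*B_t/5)/250) dt + (27*sin(9*B_t/5)/25) dB_t

Itô's formula for f(B_t) gives d f(B_t) = f'(B_t) dB_t + (1/2) f''(B_t) dt. Compute derivatives of f(x) = -3*cos(9*x/5)/5:
  f'(x)  = 27*sin(9*x/5)/25
  f''(x) = 243*cos(9*x/5)/125
Substitute x = B_t and multiply the f'' term by 1/2:
  drift     = (1/2) * (243*cos(9*x/5)/125) evaluated at B_t = 243*cos(9*B_t/5)/250
  diffusion = (27*sin(9*x/5)/25) evaluated at B_t = 27*sin(9*B_t/5)/25
Therefore d(-3*cos(9*B_t/5)/5) = (243*cos(9*B_t/5)/250) dt + (27*sin(9*B_t/5)/25) dB_t.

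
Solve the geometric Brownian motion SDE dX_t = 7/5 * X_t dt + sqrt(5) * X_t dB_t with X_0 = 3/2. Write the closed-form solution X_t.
X_t = 3/2 * exp((-11/10) * t + (sqrt(5)) * B_t)

For GBM dX = mu X dt + sigma X dB with X_0 = x_0, apply Itô to Y = log X: dY = (mu - sigma^2/2) dt + sigma dB, so Y_t = log(x_0) + (mu - sigma^2/2) t + sigma B_t and hence X_t = x_0 * exp((mu - sigma^2/2) t + sigma B_t).
With mu = 7/5, sigma = sqrt(5), x_0 = 3/2, this gives:
  X_t = 3/2 * exp((-11/10) * t + (sqrt(5)) * B_t).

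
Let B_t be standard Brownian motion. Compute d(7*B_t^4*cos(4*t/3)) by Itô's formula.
d(7*B_t^4*cos(4*t/3)) = (B_t^2*(-28*B_t^2*sin(4*t/3)/3 + 42*cos(4*t/3))) dt + (28*B_t^3*cos(4*t/3)) dB_t

Itô's formula for f(t, x): d f(t, B_t) = (f_t + (1/2) f_xx) dt + f_x dB_t. Compute partials of f(t, x) = 7*x^4*cos(4*t/3):
  f_t(t,x)  = -28*x^4*sin(4*t/3)/3
  f_x(t,x)  = 28*x^3*cos(4*t/3)
  f_xx(t,x) = 84*x^2*cos(4*t/3)
Assemble drift = f_t + (1/2) f_xx = x^2*(-28*x^2*sin(4*t/3)/3 + 42*cos(4*t/3)) and diffusion = f_x = 28*x^3*cos(4*t/3). Substituting x = B_t:
  d(7*B_t^4*cos(4*t/3)) = (B_t^2*(-28*B_t^2*sin(4*t/3)/3 + 42*cos(4*t/3))) dt + (28*B_t^3*cos(4*t/3)) dB_t.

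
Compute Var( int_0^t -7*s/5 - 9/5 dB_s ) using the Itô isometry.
Var = t*(49*t^2 + 189*t + 243)/75

The Itô integral of a deterministic integrand f(s) has mean 0 because each increment f(s) * (B_{s+ds} - B_s) has mean 0. By the Itô isometry:
  Var( int_0^t f(s) dB_s ) = E[ (int_0^t f(s) dB_s)^2 ] = int_0^t f(s)^2 ds.
Here f(s) = -7*s/5 - 9/5, so f(s)^2 = (7*s + 9)^2/25. Integrate:
  int_0^t ((7*s + 9)^2/25) ds = t*(49*t^2 + 189*t + 243)/75.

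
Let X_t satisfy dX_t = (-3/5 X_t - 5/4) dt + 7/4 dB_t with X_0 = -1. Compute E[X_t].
E[X_t] = -25/12 + 13*exp(-3*t/5)/12

Taking expectations and using E[dB_t] = 0, the mean m(t) = E[X_t] satisfies the ODE m'(t) = a m(t) + b with m(0) = x_0. With a = -3/5, b = -5/4, x_0 = -1, the solution is
  m(t) = x_0 * exp(a t) + (b/a) * (exp(a t) - 1)
       = (-1) * exp((-3/5) t) + ((-5/4)/(-3/5)) * (exp((-3/5) t) - 1)
       = -25/12 + 13*exp(-3*t/5)/12.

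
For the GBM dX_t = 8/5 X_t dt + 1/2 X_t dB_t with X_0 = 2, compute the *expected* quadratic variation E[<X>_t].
E[<X>_t] = 20*exp(69*t/20)/69 - 20/69

<X>_t = int_0^t ((1/2) * X_s)^2 ds. Taking expectation inside the integral: E[<X>_t] = (1/2)^2 * int_0^t E[X_s^2] ds. For GBM, E[X_s^2] = x_0^2 * exp((2 mu + sigma^2) s). Integrating:
  E[<X>_t] = (1/2)^2 * 2^2 * (exp((2*(8/5) + (1/2)^2) t) - 1) / (2*(8/5) + (1/2)^2)
           = (1/2)^2 * 2^2 * (exp((69/20) t) - 1) / (69/20) = 20*exp(69*t/20)/69 - 20/69.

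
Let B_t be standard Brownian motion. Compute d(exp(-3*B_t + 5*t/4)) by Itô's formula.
d(exp(-3*B_t + 5*t/4)) = (23*exp(-3*B_t + 5*t/4)/4) dt + (-3*exp(-3*B_t + 5*t/4)) dB_t

Itô's formula for f(t, x): d f(t, B_t) = (f_t + (1/2) f_xx) dt + f_x dB_t. Compute partials of f(t, x) = exp(5*t/4 - 3*x):
  f_t(t,x)  = 5*exp(5*t/4 - 3*x)/4
  f_x(t,x)  = -3*exp(5*t/4 - 3*x)
  f_xx(t,x) = 9*exp(5*t/4 - 3*x)
Assemble drift = f_t + (1/2) f_xx = 23*exp(5*t/4 - 3*x)/4 and diffusion = f_x = -3*exp(5*t/4 - 3*x). Substituting x = B_t:
  d(exp(-3*B_t + 5*t/4)) = (23*exp(-3*B_t + 5*t/4)/4) dt + (-3*exp(-3*B_t + 5*t/4)) dB_t.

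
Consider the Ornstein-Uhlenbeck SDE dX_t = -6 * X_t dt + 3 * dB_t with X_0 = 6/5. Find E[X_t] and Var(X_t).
E[X_t] = 6*exp(-6*t)/5; Var(X_t) = 3/4 - 3*exp(-12*t)/4

The OU SDE dX = -theta X dt + sigma dB admits the integrating factor exp(theta t): d(exp(theta t) X_t) = sigma exp(theta t) dB_t. Integrating from 0 to t:
  X_t = x_0 * exp(-theta t) + sigma * int_0^t exp(-theta (t-s)) dB_s.
The Itô integral has mean 0 and (by the Itô isometry) variance sigma^2 * int_0^t exp(-2 theta (t - s)) ds = sigma^2 * (1 - exp(-2 theta t)) / (2 theta).
With theta = 6, sigma = 3, x_0 = 6/5:
  E[X_t] = 6/5 * exp(-6 t) = 6*exp(-6*t)/5
  Var(X_t) = (3)^2 * (1 - exp(-2*6 t)) / (2 * 6) = 3/4 - 3*exp(-12*t)/4.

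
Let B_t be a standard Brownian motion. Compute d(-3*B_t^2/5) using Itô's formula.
d(-3*B_t^2/5) = (-3/5) dt + (-6*B_t/5) dB_t

Itô's formula for f(B_t) gives d f(B_t) = f'(B_t) dB_t + (1/2) f''(B_t) dt. Compute derivatives of f(x) = -3*x^2/5:
  f'(x)  = -6*x/5
  f''(x) = -6/5
Substitute x = B_t and multiply the f'' term by 1/2:
  drift     = (1/2) * (-6/5) evaluated at B_t = -3/5
  diffusion = (-6*x/5) evaluated at B_t = -6*B_t/5
Therefore d(-3*B_t^2/5) = (-3/5) dt + (-6*B_t/5) dB_t.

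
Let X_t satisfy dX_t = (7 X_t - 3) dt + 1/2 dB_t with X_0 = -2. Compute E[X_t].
E[X_t] = 3/7 - 17*exp(7*t)/7

Taking expectations and using E[dB_t] = 0, the mean m(t) = E[X_t] satisfies the ODE m'(t) = a m(t) + b with m(0) = x_0. With a = 7, b = -3, x_0 = -2, the solution is
  m(t) = x_0 * exp(a t) + (b/a) * (exp(a t) - 1)
       = (-2) * exp(7 t) + ((-3)/7) * (exp(7 t) - 1)
       = 3/7 - 17*exp(7*t)/7.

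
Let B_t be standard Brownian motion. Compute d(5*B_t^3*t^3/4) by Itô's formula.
d(5*B_t^3*t^3/4) = (15*B_t*t^2*(B_t^2 + t)/4) dt + (15*B_t^2*t^3/4) dB_t

Itô's formula for f(t, x): d f(t, B_t) = (f_t + (1/2) f_xx) dt + f_x dB_t. Compute partials of f(t, x) = 5*t^3*x^3/4:
  f_t(t,x)  = 15*t^2*x^3/4
  f_x(t,x)  = 15*t^3*x^2/4
  f_xx(t,x) = 15*t^3*x/2
Assemble drift = f_t + (1/2) f_xx = 15*t^2*x*(t + x^2)/4 and diffusion = f_x = 15*t^3*x^2/4. Substituting x = B_t:
  d(5*B_t^3*t^3/4) = (15*B_t*t^2*(B_t^2 + t)/4) dt + (15*B_t^2*t^3/4) dB_t.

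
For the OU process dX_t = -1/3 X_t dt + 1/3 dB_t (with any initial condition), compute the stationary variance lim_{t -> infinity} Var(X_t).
lim Var(X_t) = 1/6

The OU SDE dX = -theta X dt + sigma dB admits the integrating factor exp(theta t): d(exp(theta t) X_t) = sigma exp(theta t) dB_t. Integrating from 0 to t gives X_t = x_0 * exp(-theta t) + sigma * int_0^t exp(-theta (t-s)) dB_s for any initial x_0. The Itô integral has variance (by the Itô isometry) sigma^2 * int_0^t exp(-2 theta (t - s)) ds = sigma^2 * (1 - exp(-2 theta t)) / (2 theta), independent of x_0.
With theta = 1/3, sigma = 1/3:
  Var(X_t) = (1/3)^2 * (1 - exp(-2*1/3 t)) / (2 * 1/3) = 1/6 - exp(-2*t/3)/6.
As t -> infinity, exp(-2*1/3 t) -> 0, so the stationary variance is sigma^2 / (2 theta) = 1/6.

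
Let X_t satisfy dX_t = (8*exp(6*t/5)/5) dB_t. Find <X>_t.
<X>_t = 16*exp(12*t/5)/15 - 16/15

For an Itô process dX_t = a(t) dt + b(t) dB_t, the quadratic variation is <X>_t = int_0^t b(s)^2 ds (the drift term does not contribute). Here b(s) = 8*exp(6*s/5)/5, so
  b(s)^2 = 64*exp(12*s/5)/25.
Integrating from 0 to t:
  <X>_t = int_0^t (64*exp(12*s/5)/25) ds = 16*exp(12*t/5)/15 - 16/15.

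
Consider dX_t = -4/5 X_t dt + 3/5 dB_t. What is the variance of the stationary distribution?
lim Var(X_t) = 9/40

The OU SDE dX = -theta X dt + sigma dB admits the integrating factor exp(theta t): d(exp(theta t) X_t) = sigma exp(theta t) dB_t. Integrating from 0 to t gives X_t = x_0 * exp(-theta t) + sigma * int_0^t exp(-theta (t-s)) dB_s for any initial x_0. The Itô integral has variance (by the Itô isometry) sigma^2 * int_0^t exp(-2 theta (t - s)) ds = sigma^2 * (1 - exp(-2 theta t)) / (2 theta), independent of x_0.
With theta = 4/5, sigma = 3/5:
  Var(X_t) = (3/5)^2 * (1 - exp(-2*4/5 t)) / (2 * 4/5) = 9/40 - 9*exp(-8*t/5)/40.
As t -> infinity, exp(-2*4/5 t) -> 0, so the stationary variance is sigma^2 / (2 theta) = 9/40.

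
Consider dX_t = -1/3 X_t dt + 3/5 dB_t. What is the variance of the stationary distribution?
lim Var(X_t) = 27/50

The OU SDE dX = -theta X dt + sigma dB admits the integrating factor exp(theta t): d(exp(theta t) X_t) = sigma exp(theta t) dB_t. Integrating from 0 to t gives X_t = x_0 * exp(-theta t) + sigma * int_0^t exp(-theta (t-s)) dB_s for any initial x_0. The Itô integral has variance (by the Itô isometry) sigma^2 * int_0^t exp(-2 theta (t - s)) ds = sigma^2 * (1 - exp(-2 theta t)) / (2 theta), independent of x_0.
With theta = 1/3, sigma = 3/5:
  Var(X_t) = (3/5)^2 * (1 - exp(-2*1/3 t)) / (2 * 1/3) = 27/50 - 27*exp(-2*t/3)/50.
As t -> infinity, exp(-2*1/3 t) -> 0, so the stationary variance is sigma^2 / (2 theta) = 27/50.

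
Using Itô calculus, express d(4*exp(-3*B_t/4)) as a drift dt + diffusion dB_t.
d(4*exp(-3*B_t/4)) = (9*exp(-3*B_t/4)/8) dt + (-3*exp(-3*B_t/4)) dB_t

Itô's formula for f(B_t) gives d f(B_t) = f'(B_t) dB_t + (1/2) f''(B_t) dt. Compute derivatives of f(x) = 4*exp(-3*x/4):
  f'(x)  = -3*exp(-3*x/4)
  f''(x) = 9*exp(-3*x/4)/4
Substitute x = B_t and multiply the f'' term by 1/2:
  drift     = (1/2) * (9*exp(-3*x/4)/4) evaluated at B_t = 9*exp(-3*B_t/4)/8
  diffusion = (-3*exp(-3*x/4)) evaluated at B_t = -3*exp(-3*B_t/4)
Therefore d(4*exp(-3*B_t/4)) = (9*exp(-3*B_t/4)/8) dt + (-3*exp(-3*B_t/4)) dB_t.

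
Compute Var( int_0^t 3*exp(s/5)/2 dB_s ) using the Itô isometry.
Var = 45*exp(2*t/5)/8 - 45/8

The Itô integral of a deterministic integrand f(s) has mean 0 because each increment f(s) * (B_{s+ds} - B_s) has mean 0. By the Itô isometry:
  Var( int_0^t f(s) dB_s ) = E[ (int_0^t f(s) dB_s)^2 ] = int_0^t f(s)^2 ds.
Here f(s) = 3*exp(s/5)/2, so f(s)^2 = 9*exp(2*s/5)/4. Integrate:
  int_0^t (9*exp(2*s/5)/4) ds = 45*exp(2*t/5)/8 - 45/8.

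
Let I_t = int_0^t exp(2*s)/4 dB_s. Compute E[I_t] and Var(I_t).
E[I_t] = 0; Var(I_t) = exp(4*t)/64 - 1/64

The Itô integral of a deterministic integrand f(s) has mean 0 because each increment f(s) * (B_{s+ds} - B_s) has mean 0. By the Itô isometry:
  Var( int_0^t f(s) dB_s ) = E[ (int_0^t f(s) dB_s)^2 ] = int_0^t f(s)^2 ds.
Here f(s) = exp(2*s)/4, so f(s)^2 = exp(4*s)/16. Integrate:
  int_0^t (exp(4*s)/16) ds = exp(4*t)/64 - 1/64.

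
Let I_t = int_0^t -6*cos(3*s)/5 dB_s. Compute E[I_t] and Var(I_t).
E[I_t] = 0; Var(I_t) = 18*t/25 + 3*sin(6*t)/25

The Itô integral of a deterministic integrand f(s) has mean 0 because each increment f(s) * (B_{s+ds} - B_s) has mean 0. By the Itô isometry:
  Var( int_0^t f(s) dB_s ) = E[ (int_0^t f(s) dB_s)^2 ] = int_0^t f(s)^2 ds.
Here f(s) = -6*cos(3*s)/5, so f(s)^2 = 36*cos(3*s)^2/25. Integrate:
  int_0^t (36*cos(3*s)^2/25) ds = 18*t/25 + 3*sin(6*t)/25.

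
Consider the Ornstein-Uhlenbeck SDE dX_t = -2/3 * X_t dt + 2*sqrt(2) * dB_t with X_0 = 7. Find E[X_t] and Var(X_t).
E[X_t] = 7*exp(-2*t/3); Var(X_t) = 6 - 6*exp(-4*t/3)

The OU SDE dX = -theta X dt + sigma dB admits the integrating factor exp(theta t): d(exp(theta t) X_t) = sigma exp(theta t) dB_t. Integrating from 0 to t:
  X_t = x_0 * exp(-theta t) + sigma * int_0^t exp(-theta (t-s)) dB_s.
The Itô integral has mean 0 and (by the Itô isometry) variance sigma^2 * int_0^t exp(-2 theta (t - s)) ds = sigma^2 * (1 - exp(-2 theta t)) / (2 theta).
With theta = 2/3, sigma = 2*sqrt(2), x_0 = 7:
  E[X_t] = 7 * exp(-2/3 t) = 7*exp(-2*t/3)
  Var(X_t) = (2*sqrt(2))^2 * (1 - exp(-2*2/3 t)) / (2 * 2/3) = 6 - 6*exp(-4*t/3).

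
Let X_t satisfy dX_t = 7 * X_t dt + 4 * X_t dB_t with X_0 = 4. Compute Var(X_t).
Var(X_t) = 16*(exp(16*t) - 1)*exp(14*t)

For GBM dX = mu X dt + sigma X dB with X_0 = x_0, apply Itô to Y = log X: dY = (mu - sigma^2/2) dt + sigma dB, so Y_t = log(x_0) + (mu - sigma^2/2) t + sigma B_t and hence X_t = x_0 * exp((mu - sigma^2/2) t + sigma B_t).
With mu = 7, sigma = 4, x_0 = 4, this gives:
  X_t = 4 * exp((-1) * t + (4) * B_t).
Since sigma*B_t ~ Normal(0, sigma^2 t), E[exp(sigma*B_t)] = exp(sigma^2 t / 2); so E[X_t] = x_0 * exp((mu - sigma^2/2) t) * exp(sigma^2 t / 2) = x_0 * exp(mu t) = 4*exp(7*t).
Var(X_t) = E[X_t^2] - (E[X_t])^2 = x_0^2 * exp(2 mu t) * (exp(sigma^2 t) - 1) = 16*(exp(16*t) - 1)*exp(14*t).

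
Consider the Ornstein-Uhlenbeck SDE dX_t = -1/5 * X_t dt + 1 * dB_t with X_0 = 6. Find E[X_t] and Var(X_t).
E[X_t] = 6*exp(-t/5); Var(X_t) = 5/2 - 5*exp(-2*t/5)/2

The OU SDE dX = -theta X dt + sigma dB admits the integrating factor exp(theta t): d(exp(theta t) X_t) = sigma exp(theta t) dB_t. Integrating from 0 to t:
  X_t = x_0 * exp(-theta t) + sigma * int_0^t exp(-theta (t-s)) dB_s.
The Itô integral has mean 0 and (by the Itô isometry) variance sigma^2 * int_0^t exp(-2 theta (t - s)) ds = sigma^2 * (1 - exp(-2 theta t)) / (2 theta).
With theta = 1/5, sigma = 1, x_0 = 6:
  E[X_t] = 6 * exp(-1/5 t) = 6*exp(-t/5)
  Var(X_t) = (1)^2 * (1 - exp(-2*1/5 t)) / (2 * 1/5) = 5/2 - 5*exp(-2*t/5)/2.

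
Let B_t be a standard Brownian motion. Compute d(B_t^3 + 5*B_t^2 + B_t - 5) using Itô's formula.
d(B_t^3 + 5*B_t^2 + B_t - 5) = (3*B_t + 5) dt + (3*B_t^2 + 10*B_t + 1) dB_t

Itô's formula for f(B_t) gives d f(B_t) = f'(B_t) dB_t + (1/2) f''(B_t) dt. Compute derivatives of f(x) = x^3 + 5*x^2 + x - 5:
  f'(x)  = 3*x^2 + 10*x + 1
  f''(x) = 6*x + 10
Substitute x = B_t and multiply the f'' term by 1/2:
  drift     = (1/2) * (6*x + 10) evaluated at B_t = 3*B_t + 5
  diffusion = (3*x^2 + 10*x + 1) evaluated at B_t = 3*B_t^2 + 10*B_t + 1
Therefore d(B_t^3 + 5*B_t^2 + B_t - 5) = (3*B_t + 5) dt + (3*B_t^2 + 10*B_t + 1) dB_t.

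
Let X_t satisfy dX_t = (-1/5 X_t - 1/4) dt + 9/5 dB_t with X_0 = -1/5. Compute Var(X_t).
Var(X_t) = 81/10 - 81*exp(-2*t/5)/10

The variance V(t) = Var(X_t) satisfies V'(t) = 2 a V(t) + c^2 with V(0) = 0 (drift coefficient is linear in X, diffusion is constant). With a = -1/5, c = 9/5, the solution is
  V(t) = (c^2 / (2 a)) * (exp(2 a t) - 1)
       = ((9/5)^2 / (2*(-1/5))) * (exp((-2/5) t) - 1)
       = 81/10 - 81*exp(-2*t/5)/10.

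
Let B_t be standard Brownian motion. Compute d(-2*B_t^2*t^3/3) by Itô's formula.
d(-2*B_t^2*t^3/3) = (2*t^2*(-3*B_t^2 - t)/3) dt + (-4*B_t*t^3/3) dB_t

Itô's formula for f(t, x): d f(t, B_t) = (f_t + (1/2) f_xx) dt + f_x dB_t. Compute partials of f(t, x) = -2*t^3*x^2/3:
  f_t(t,x)  = -2*t^2*x^2
  f_x(t,x)  = -4*t^3*x/3
  f_xx(t,x) = -4*t^3/3
Assemble drift = f_t + (1/2) f_xx = 2*t^2*(-t - 3*x^2)/3 and diffusion = f_x = -4*t^3*x/3. Substituting x = B_t:
  d(-2*B_t^2*t^3/3) = (2*t^2*(-3*B_t^2 - t)/3) dt + (-4*B_t*t^3/3) dB_t.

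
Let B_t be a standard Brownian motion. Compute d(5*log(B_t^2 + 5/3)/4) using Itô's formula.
d(5*log(B_t^2 + 5/3)/4) = (15*(5 - 3*B_t^2)/(4*(3*B_t^2 + 5)^2)) dt + (15*B_t/(2*(3*B_t^2 + 5))) dB_t

Itô's formula for f(B_t) gives d f(B_t) = f'(B_t) dB_t + (1/2) f''(B_t) dt. Compute derivatives of f(x) = 5*log(x^2 + 5/3)/4:
  f'(x)  = 15*x/(2*(3*x^2 + 5))
  f''(x) = 15*(5 - 3*x^2)/(2*(3*x^2 + 5)^2)
Substitute x = B_t and multiply the f'' term by 1/2:
  drift     = (1/2) * (15*(5 - 3*x^2)/(2*(3*x^2 + 5)^2)) evaluated at B_t = 15*(5 - 3*B_t^2)/(4*(3*B_t^2 + 5)^2)
  diffusion = (15*x/(2*(3*x^2 + 5))) evaluated at B_t = 15*B_t/(2*(3*B_t^2 + 5))
Therefore d(5*log(B_t^2 + 5/3)/4) = (15*(5 - 3*B_t^2)/(4*(3*B_t^2 + 5)^2)) dt + (15*B_t/(2*(3*B_t^2 + 5))) dB_t.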